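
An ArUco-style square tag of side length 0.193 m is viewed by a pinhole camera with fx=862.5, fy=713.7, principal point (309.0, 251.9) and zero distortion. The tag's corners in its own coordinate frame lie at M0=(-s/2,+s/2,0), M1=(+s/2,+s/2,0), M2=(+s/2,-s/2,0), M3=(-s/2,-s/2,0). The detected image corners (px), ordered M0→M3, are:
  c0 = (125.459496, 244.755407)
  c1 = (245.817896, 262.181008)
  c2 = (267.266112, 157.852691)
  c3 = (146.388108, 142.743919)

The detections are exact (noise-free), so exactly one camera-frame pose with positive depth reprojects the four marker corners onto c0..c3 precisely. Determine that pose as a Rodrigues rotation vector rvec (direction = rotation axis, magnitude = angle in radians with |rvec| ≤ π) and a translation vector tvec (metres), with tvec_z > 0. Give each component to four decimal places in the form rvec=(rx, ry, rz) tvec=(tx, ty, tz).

rvec=(-0.0106, 0.1540, 0.1685) tvec=(-0.1732, -0.0924, 1.3166)

Intrinsics K: fx=862.5, fy=713.7, cx=309.0, cy=251.9
Marker side s = 0.193 m; corners in marker frame (Z=0):
  M0 = (-0.0965, +0.0965, 0)
  M1 = (+0.0965, +0.0965, 0)
  M2 = (+0.0965, -0.0965, 0)
  M3 = (-0.0965, -0.0965, 0)
Detected image corners:
  c0 = (125.459496, 244.755407) px
  c1 = (245.817896, 262.181008) px
  c2 = (267.266112, 157.852691) px
  c3 = (146.388108, 142.743919) px
Planar DLT: solve 8×8 A·h = b for H (H[2,2]=1):
  H  [+602.07530 -109.41022 +195.55219]
  H  [+60.73869 +534.86102 +201.80081]
  H  [-0.11664 +0.00183 +1.00000]
B = K⁻¹H; ‖b₁‖=0.759555, ‖b₂‖=0.759555; λ = 2/(‖b₁‖+‖b₂‖) = 1.316560, sign → tz>0 ⇒ λ=+1.316560
r₁ = λ·B[:,0] = (+0.97405,+0.16625,-0.15357); r₂ = λ·B[:,1] = (-0.16787,+0.98581,+0.00241)
r₃ = r₁×r₂ = (+0.15179,+0.02343,+0.98814); SVD([r₁ r₂ r₃]) → R = UVᵀ:
  R  [+0.97405 -0.16787 +0.15179]
  R  [+0.16625 +0.98581 +0.02343]
  R  [-0.15357 +0.00241 +0.98814]
t = (-0.17317, -0.09242, +1.31656) m
tr R = 2.947994; θ = arccos((tr R − 1)/2) = 0.228545 rad = 13.095°
axis k = ((R−Rᵀ)₃₂, (R−Rᵀ)₁₃, (R−Rᵀ)₂₁) / (2 sinθ) = (-0.046396, +0.673895, +0.737369)
rvec = θ·k = (-0.010604, +0.154015, +0.168522)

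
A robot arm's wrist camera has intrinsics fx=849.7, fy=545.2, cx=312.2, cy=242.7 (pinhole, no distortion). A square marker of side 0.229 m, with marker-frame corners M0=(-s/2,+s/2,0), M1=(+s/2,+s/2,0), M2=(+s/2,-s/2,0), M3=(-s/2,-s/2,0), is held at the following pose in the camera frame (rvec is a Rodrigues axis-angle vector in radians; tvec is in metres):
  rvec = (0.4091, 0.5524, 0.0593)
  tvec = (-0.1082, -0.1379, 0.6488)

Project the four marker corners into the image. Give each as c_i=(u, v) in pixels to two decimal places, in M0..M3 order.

Intrinsics K: fx=849.7, fy=545.2, cx=312.2, cy=242.7
Marker side s = 0.229 m; corners in marker frame (Z=0):
  M0 = (-0.1145, +0.1145, 0)
  M1 = (+0.1145, +0.1145, 0)
  M2 = (+0.1145, -0.1145, 0)
  M3 = (-0.1145, -0.1145, 0)
rvec = (0.4091, 0.5524, 0.0593), |rvec| = θ = 0.68995 rad = 39.531°
Rodrigues: sinθ=0.63650, 1−cosθ=0.22872; R = I + sinθ·[k]× + (1−cosθ)·[k]×²:
    [+0.85169 +0.05388 +0.52126]
    [+0.16329 +0.91790 -0.36167]
    [-0.49795 +0.39315 +0.77297]
t = (-0.1082, -0.1379, 0.6488) m
M0: Pc = R·M0+t = (-0.19955, -0.05150, +0.75083); u = 849.7·(-0.19955)/0.75083 + 312.2 = 86.3729, v = 545.2·(-0.05150)/0.75083 + 242.7 = 205.3063
M1: Pc = R·M1+t = (-0.00451, -0.01410, +0.63680); u = 849.7·(-0.00451)/0.63680 + 312.2 = 306.1792, v = 545.2·(-0.01410)/0.63680 + 242.7 = 230.6244
M2: Pc = R·M2+t = (-0.01685, -0.22430, +0.54677); u = 849.7·(-0.01685)/0.54677 + 312.2 = 286.0149, v = 545.2·(-0.22430)/0.54677 + 242.7 = 19.0412
M3: Pc = R·M3+t = (-0.21189, -0.26170, +0.66080); u = 849.7·(-0.21189)/0.66080 + 312.2 = 39.7407, v = 545.2·(-0.26170)/0.66080 + 242.7 = 26.7853

c0=(86.37, 205.31) c1=(306.18, 230.62) c2=(286.01, 19.04) c3=(39.74, 26.79)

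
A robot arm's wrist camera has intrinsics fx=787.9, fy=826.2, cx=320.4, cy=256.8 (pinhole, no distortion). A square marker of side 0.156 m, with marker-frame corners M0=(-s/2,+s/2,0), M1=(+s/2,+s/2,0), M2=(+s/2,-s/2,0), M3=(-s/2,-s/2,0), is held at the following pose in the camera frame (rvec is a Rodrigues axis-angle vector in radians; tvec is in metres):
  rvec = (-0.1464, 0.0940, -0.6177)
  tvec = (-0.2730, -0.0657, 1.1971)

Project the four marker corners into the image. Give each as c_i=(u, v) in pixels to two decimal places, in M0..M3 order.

c0=(126.78, 286.42) c1=(210.11, 222.97) c2=(154.44, 137.66) c3=(73.18, 200.25)

Intrinsics K: fx=787.9, fy=826.2, cx=320.4, cy=256.8
Marker side s = 0.156 m; corners in marker frame (Z=0):
  M0 = (-0.0780, +0.0780, 0)
  M1 = (+0.0780, +0.0780, 0)
  M2 = (+0.0780, -0.0780, 0)
  M3 = (-0.0780, -0.0780, 0)
rvec = (-0.1464, 0.0940, -0.6177), |rvec| = θ = 0.64173 rad = 36.769°
Rodrigues: sinθ=0.59859, 1−cosθ=0.19894; R = I + sinθ·[k]× + (1−cosθ)·[k]×²:
    [+0.81141 +0.56952 +0.13136]
    [-0.58282 +0.80533 +0.10851]
    [-0.04399 -0.16461 +0.98538]
t = (-0.2730, -0.0657, 1.1971) m
M0: Pc = R·M0+t = (-0.29187, +0.04258, +1.18769); u = 787.9·(-0.29187)/1.18769 + 320.4 = 126.7787, v = 826.2·(+0.04258)/1.18769 + 256.8 = 286.4167
M1: Pc = R·M1+t = (-0.16529, -0.04834, +1.18083); u = 787.9·(-0.16529)/1.18083 + 320.4 = 210.1132, v = 826.2·(-0.04834)/1.18083 + 256.8 = 222.9747
M2: Pc = R·M2+t = (-0.25413, -0.17398, +1.20651); u = 787.9·(-0.25413)/1.20651 + 320.4 = 154.4410, v = 826.2·(-0.17398)/1.20651 + 256.8 = 137.6642
M3: Pc = R·M3+t = (-0.38071, -0.08306, +1.21337); u = 787.9·(-0.38071)/1.21337 + 320.4 = 73.1849, v = 826.2·(-0.08306)/1.21337 + 256.8 = 200.2461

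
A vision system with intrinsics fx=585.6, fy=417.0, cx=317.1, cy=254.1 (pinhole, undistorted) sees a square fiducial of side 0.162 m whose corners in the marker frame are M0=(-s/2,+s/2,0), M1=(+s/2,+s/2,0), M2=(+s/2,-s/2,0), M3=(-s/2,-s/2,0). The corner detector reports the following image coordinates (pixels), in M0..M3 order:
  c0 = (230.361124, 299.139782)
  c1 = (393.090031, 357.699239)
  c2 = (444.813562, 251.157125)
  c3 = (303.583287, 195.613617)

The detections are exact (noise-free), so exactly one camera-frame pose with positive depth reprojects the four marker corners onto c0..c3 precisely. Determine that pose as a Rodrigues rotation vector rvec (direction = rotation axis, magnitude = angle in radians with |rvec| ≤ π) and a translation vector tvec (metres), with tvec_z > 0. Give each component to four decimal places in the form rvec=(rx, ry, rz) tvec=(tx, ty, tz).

Intrinsics K: fx=585.6, fy=417.0, cx=317.1, cy=254.1
Marker side s = 0.162 m; corners in marker frame (Z=0):
  M0 = (-0.0810, +0.0810, 0)
  M1 = (+0.0810, +0.0810, 0)
  M2 = (+0.0810, -0.0810, 0)
  M3 = (-0.0810, -0.0810, 0)
Detected image corners:
  c0 = (230.361124, 299.139782) px
  c1 = (393.090031, 357.699239) px
  c2 = (444.813562, 251.157125) px
  c3 = (303.583287, 195.613617) px
Planar DLT: solve 8×8 A·h = b for H (H[2,2]=1):
  H  [+1017.26998 -649.56841 +346.41341]
  H  [+418.58354 +435.16557 +273.17366]
  H  [+0.24283 -0.77338 +1.00000]
B = K⁻¹H; ‖b₁‖=1.835626, ‖b₂‖=1.835626; λ = 2/(‖b₁‖+‖b₂‖) = 0.544773, sign → tz>0 ⇒ λ=+0.544773
r₁ = λ·B[:,0] = (+0.87472,+0.46623,+0.13229); r₂ = λ·B[:,1] = (-0.37614,+0.82523,-0.42131)
r₃ = r₁×r₂ = (-0.30560,+0.31877,+0.89721); SVD([r₁ r₂ r₃]) → R = UVᵀ:
  R  [+0.87472 -0.37614 -0.30560]
  R  [+0.46623 +0.82523 +0.31877]
  R  [+0.13229 -0.42131 +0.89721]
t = (+0.02727, +0.02492, +0.54477) m
tr R = 2.597164; θ = arccos((tr R − 1)/2) = 0.645860 rad = 37.005°
axis k = ((R−Rᵀ)₃₂, (R−Rᵀ)₁₃, (R−Rᵀ)₂₁) / (2 sinθ) = (-0.614807, -0.363761, +0.699779)
rvec = θ·k = (-0.397079, -0.234939, +0.451960)

rvec=(-0.3971, -0.2349, 0.4520) tvec=(0.0273, 0.0249, 0.5448)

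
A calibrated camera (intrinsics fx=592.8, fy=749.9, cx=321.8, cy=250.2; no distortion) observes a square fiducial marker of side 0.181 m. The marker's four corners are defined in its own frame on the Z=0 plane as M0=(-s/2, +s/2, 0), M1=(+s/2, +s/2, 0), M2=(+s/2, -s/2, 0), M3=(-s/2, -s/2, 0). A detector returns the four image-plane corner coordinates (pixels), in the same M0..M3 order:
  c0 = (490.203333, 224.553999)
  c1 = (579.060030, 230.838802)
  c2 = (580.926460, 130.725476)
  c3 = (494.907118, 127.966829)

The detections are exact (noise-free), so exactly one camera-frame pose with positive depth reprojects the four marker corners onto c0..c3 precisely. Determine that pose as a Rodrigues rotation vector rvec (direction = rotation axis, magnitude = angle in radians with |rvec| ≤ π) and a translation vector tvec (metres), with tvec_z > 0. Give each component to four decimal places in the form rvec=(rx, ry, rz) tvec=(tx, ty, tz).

Intrinsics K: fx=592.8, fy=749.9, cx=321.8, cy=250.2
Marker side s = 0.181 m; corners in marker frame (Z=0):
  M0 = (-0.0905, +0.0905, 0)
  M1 = (+0.0905, +0.0905, 0)
  M2 = (+0.0905, -0.0905, 0)
  M3 = (-0.0905, -0.0905, 0)
Detected image corners:
  c0 = (490.203333, 224.553999) px
  c1 = (579.060030, 230.838802) px
  c2 = (580.926460, 130.725476) px
  c3 = (494.907118, 127.966829) px
Planar DLT: solve 8×8 A·h = b for H (H[2,2]=1):
  H  [+381.31972 -118.24644 +535.55212]
  H  [-9.01455 +509.92786 +177.65295]
  H  [-0.18951 -0.18640 +1.00000]
B = K⁻¹H; ‖b₁‖=0.771522, ‖b₂‖=0.771522; λ = 2/(‖b₁‖+‖b₂‖) = 1.296140, sign → tz>0 ⇒ λ=+1.296140
r₁ = λ·B[:,0] = (+0.96709,+0.06637,-0.24564); r₂ = λ·B[:,1] = (-0.12739,+0.96198,-0.24160)
r₃ = r₁×r₂ = (+0.22026,+0.26494,+0.93877); SVD([r₁ r₂ r₃]) → R = UVᵀ:
  R  [+0.96709 -0.12739 +0.22026]
  R  [+0.06637 +0.96198 +0.26494]
  R  [-0.24564 -0.24160 +0.93877]
t = (+0.46736, -0.12539, +1.29614) m
tr R = 2.867836; θ = arccos((tr R − 1)/2) = 0.365576 rad = 20.946°
axis k = ((R−Rᵀ)₃₂, (R−Rᵀ)₁₃, (R−Rᵀ)₂₁) / (2 sinθ) = (-0.708478, +0.651625, +0.271007)
rvec = θ·k = (-0.259003, +0.238219, +0.099074)

rvec=(-0.2590, 0.2382, 0.0991) tvec=(0.4674, -0.1254, 1.2961)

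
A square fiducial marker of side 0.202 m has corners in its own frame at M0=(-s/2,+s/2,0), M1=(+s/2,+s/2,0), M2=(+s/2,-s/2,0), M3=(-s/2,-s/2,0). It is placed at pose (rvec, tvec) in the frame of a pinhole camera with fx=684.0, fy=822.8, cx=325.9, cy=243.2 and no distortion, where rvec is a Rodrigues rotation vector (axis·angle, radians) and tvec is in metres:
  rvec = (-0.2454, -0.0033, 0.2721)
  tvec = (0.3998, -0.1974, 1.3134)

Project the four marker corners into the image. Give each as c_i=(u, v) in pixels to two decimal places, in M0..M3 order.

Intrinsics K: fx=684.0, fy=822.8, cx=325.9, cy=243.2
Marker side s = 0.202 m; corners in marker frame (Z=0):
  M0 = (-0.1010, +0.1010, 0)
  M1 = (+0.1010, +0.1010, 0)
  M2 = (+0.1010, -0.1010, 0)
  M3 = (-0.1010, -0.1010, 0)
rvec = (-0.2454, -0.0033, 0.2721), |rvec| = θ = 0.36643 rad = 20.995°
Rodrigues: sinθ=0.35828, 1−cosθ=0.06639; R = I + sinθ·[k]× + (1−cosθ)·[k]×²:
    [+0.96339 -0.26565 -0.03624]
    [+0.26645 +0.93362 +0.23950]
    [-0.02979 -0.24039 +0.97022]
t = (0.3998, -0.1974, 1.3134) m
M0: Pc = R·M0+t = (+0.27567, -0.13002, +1.29213); u = 684.0·(+0.27567)/1.29213 + 325.9 = 471.8268, v = 822.8·(-0.13002)/1.29213 + 243.2 = 160.4085
M1: Pc = R·M1+t = (+0.47027, -0.07619, +1.28611); u = 684.0·(+0.47027)/1.28611 + 325.9 = 576.0070, v = 822.8·(-0.07619)/1.28611 + 243.2 = 194.4550
M2: Pc = R·M2+t = (+0.52393, -0.26478, +1.33467); u = 684.0·(+0.52393)/1.33467 + 325.9 = 594.4083, v = 822.8·(-0.26478)/1.33467 + 243.2 = 79.9657
M3: Pc = R·M3+t = (+0.32933, -0.31861, +1.34069); u = 684.0·(+0.32933)/1.34069 + 325.9 = 493.9188, v = 822.8·(-0.31861)/1.34069 + 243.2 = 47.6661

c0=(471.83, 160.41) c1=(576.01, 194.45) c2=(594.41, 79.97) c3=(493.92, 47.67)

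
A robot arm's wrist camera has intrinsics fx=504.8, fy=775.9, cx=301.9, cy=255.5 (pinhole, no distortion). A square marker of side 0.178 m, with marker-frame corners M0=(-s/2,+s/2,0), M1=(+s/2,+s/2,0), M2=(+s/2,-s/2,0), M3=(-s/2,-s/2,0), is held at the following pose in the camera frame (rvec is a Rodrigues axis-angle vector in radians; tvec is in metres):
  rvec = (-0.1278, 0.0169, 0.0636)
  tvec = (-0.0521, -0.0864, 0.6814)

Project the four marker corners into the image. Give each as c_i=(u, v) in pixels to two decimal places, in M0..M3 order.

c0=(191.74, 251.05) c1=(325.30, 263.91) c2=(332.91, 65.74) c3=(203.66, 54.37)

Intrinsics K: fx=504.8, fy=775.9, cx=301.9, cy=255.5
Marker side s = 0.178 m; corners in marker frame (Z=0):
  M0 = (-0.0890, +0.0890, 0)
  M1 = (+0.0890, +0.0890, 0)
  M2 = (+0.0890, -0.0890, 0)
  M3 = (-0.0890, -0.0890, 0)
rvec = (-0.1278, 0.0169, 0.0636), |rvec| = θ = 0.14375 rad = 8.236°
Rodrigues: sinθ=0.14325, 1−cosθ=0.01031; R = I + sinθ·[k]× + (1−cosθ)·[k]×²:
    [+0.99784 -0.06446 +0.01278]
    [+0.06230 +0.98983 +0.12790]
    [-0.02090 -0.12682 +0.99171]
t = (-0.0521, -0.0864, 0.6814) m
M0: Pc = R·M0+t = (-0.14664, -0.00385, +0.67197); u = 504.8·(-0.14664)/0.67197 + 301.9 = 191.7376, v = 775.9·(-0.00385)/0.67197 + 255.5 = 251.0543
M1: Pc = R·M1+t = (+0.03097, +0.00724, +0.66825); u = 504.8·(+0.03097)/0.66825 + 301.9 = 325.2954, v = 775.9·(+0.00724)/0.66825 + 255.5 = 263.9060
M2: Pc = R·M2+t = (+0.04244, -0.16895, +0.69083); u = 504.8·(+0.04244)/0.69083 + 301.9 = 332.9150, v = 775.9·(-0.16895)/0.69083 + 255.5 = 65.7447
M3: Pc = R·M3+t = (-0.13517, -0.18004, +0.69455); u = 504.8·(-0.13517)/0.69455 + 301.9 = 203.6573, v = 775.9·(-0.18004)/0.69455 + 255.5 = 54.3721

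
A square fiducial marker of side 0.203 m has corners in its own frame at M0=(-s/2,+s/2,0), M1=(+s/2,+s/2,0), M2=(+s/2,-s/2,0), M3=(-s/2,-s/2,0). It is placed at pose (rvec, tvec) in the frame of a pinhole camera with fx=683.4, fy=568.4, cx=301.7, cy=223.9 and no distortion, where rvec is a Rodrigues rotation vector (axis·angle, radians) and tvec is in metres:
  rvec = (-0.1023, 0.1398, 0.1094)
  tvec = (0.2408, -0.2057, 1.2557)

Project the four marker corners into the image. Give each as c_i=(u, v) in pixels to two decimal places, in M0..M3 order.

c0=(371.70, 171.77) c1=(484.25, 180.04) c2=(494.31, 89.47) c3=(383.20, 83.40)

Intrinsics K: fx=683.4, fy=568.4, cx=301.7, cy=223.9
Marker side s = 0.203 m; corners in marker frame (Z=0):
  M0 = (-0.1015, +0.1015, 0)
  M1 = (+0.1015, +0.1015, 0)
  M2 = (+0.1015, -0.1015, 0)
  M3 = (-0.1015, -0.1015, 0)
rvec = (-0.1023, 0.1398, 0.1094), |rvec| = θ = 0.20488 rad = 11.739°
Rodrigues: sinθ=0.20345, 1−cosθ=0.02092; R = I + sinθ·[k]× + (1−cosθ)·[k]×²:
    [+0.98430 -0.11576 +0.13325]
    [+0.10151 +0.98882 +0.10921]
    [-0.14440 -0.09397 +0.98505]
t = (0.2408, -0.2057, 1.2557) m
M0: Pc = R·M0+t = (+0.12914, -0.11564, +1.26082); u = 683.4·(+0.12914)/1.26082 + 301.7 = 371.6996, v = 568.4·(-0.11564)/1.26082 + 223.9 = 171.7684
M1: Pc = R·M1+t = (+0.32896, -0.09503, +1.23151); u = 683.4·(+0.32896)/1.23151 + 301.7 = 484.2479, v = 568.4·(-0.09503)/1.23151 + 223.9 = 180.0385
M2: Pc = R·M2+t = (+0.35246, -0.29576, +1.25058); u = 683.4·(+0.35246)/1.25058 + 301.7 = 494.3053, v = 568.4·(-0.29576)/1.25058 + 223.9 = 89.4735
M3: Pc = R·M3+t = (+0.15264, -0.31637, +1.27989); u = 683.4·(+0.15264)/1.27989 + 301.7 = 383.2041, v = 568.4·(-0.31637)/1.27989 + 223.9 = 83.4009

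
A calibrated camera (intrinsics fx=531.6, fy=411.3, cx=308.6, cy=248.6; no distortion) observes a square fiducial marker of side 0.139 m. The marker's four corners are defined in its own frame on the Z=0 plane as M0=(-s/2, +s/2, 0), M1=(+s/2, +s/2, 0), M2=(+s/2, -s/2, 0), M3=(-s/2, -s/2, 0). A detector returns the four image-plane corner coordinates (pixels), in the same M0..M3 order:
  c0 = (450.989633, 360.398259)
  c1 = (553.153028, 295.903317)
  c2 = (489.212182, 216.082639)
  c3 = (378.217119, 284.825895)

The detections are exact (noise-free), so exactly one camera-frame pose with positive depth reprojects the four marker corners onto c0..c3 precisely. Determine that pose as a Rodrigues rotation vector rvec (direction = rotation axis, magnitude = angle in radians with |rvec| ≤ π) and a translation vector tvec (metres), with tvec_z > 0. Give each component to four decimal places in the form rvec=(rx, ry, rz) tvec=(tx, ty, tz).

rvec=(0.2731, -0.1385, -0.6577) tvec=(0.1622, 0.0547, 0.5358)

Intrinsics K: fx=531.6, fy=411.3, cx=308.6, cy=248.6
Marker side s = 0.139 m; corners in marker frame (Z=0):
  M0 = (-0.0695, +0.0695, 0)
  M1 = (+0.0695, +0.0695, 0)
  M2 = (+0.0695, -0.0695, 0)
  M3 = (-0.0695, -0.0695, 0)
Detected image corners:
  c0 = (450.989633, 360.398259) px
  c1 = (553.153028, 295.903317) px
  c2 = (489.212182, 216.082639) px
  c3 = (378.217119, 284.825895) px
Planar DLT: solve 8×8 A·h = b for H (H[2,2]=1):
  H  [+801.10566 +747.73583 +469.47476]
  H  [-456.70733 +717.41537 +290.60458]
  H  [+0.07599 +0.54741 +1.00000]
B = K⁻¹H; ‖b₁‖=1.866233, ‖b₂‖=1.866233; λ = 2/(‖b₁‖+‖b₂‖) = 0.535839, sign → tz>0 ⇒ λ=+0.535839
r₁ = λ·B[:,0] = (+0.78385,-0.61961,+0.04072); r₂ = λ·B[:,1] = (+0.58342,+0.75735,+0.29332)
r₃ = r₁×r₂ = (-0.21259,-0.20617,+0.95515); SVD([r₁ r₂ r₃]) → R = UVᵀ:
  R  [+0.78385 +0.58342 -0.21259]
  R  [-0.61961 +0.75735 -0.20617]
  R  [+0.04072 +0.29332 +0.95515]
t = (+0.16216, +0.05472, +0.53584) m
tr R = 2.496352; θ = arccos((tr R − 1)/2) = 0.725487 rad = 41.567°
axis k = ((R−Rᵀ)₃₂, (R−Rᵀ)₁₃, (R−Rᵀ)₂₁) / (2 sinθ) = (+0.376404, -0.190886, -0.906577)
rvec = θ·k = (+0.273076, -0.138485, -0.657710)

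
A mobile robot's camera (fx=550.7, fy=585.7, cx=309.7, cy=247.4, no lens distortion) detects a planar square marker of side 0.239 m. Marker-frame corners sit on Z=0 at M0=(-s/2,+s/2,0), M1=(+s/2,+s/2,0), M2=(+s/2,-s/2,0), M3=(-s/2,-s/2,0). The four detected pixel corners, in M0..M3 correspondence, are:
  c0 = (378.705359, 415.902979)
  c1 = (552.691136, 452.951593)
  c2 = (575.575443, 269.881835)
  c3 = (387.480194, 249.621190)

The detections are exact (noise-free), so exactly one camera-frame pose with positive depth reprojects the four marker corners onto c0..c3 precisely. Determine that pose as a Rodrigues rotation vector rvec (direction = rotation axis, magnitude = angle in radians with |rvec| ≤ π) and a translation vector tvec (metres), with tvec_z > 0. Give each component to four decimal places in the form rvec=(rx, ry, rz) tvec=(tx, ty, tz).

Intrinsics K: fx=550.7, fy=585.7, cx=309.7, cy=247.4
Marker side s = 0.239 m; corners in marker frame (Z=0):
  M0 = (-0.1195, +0.1195, 0)
  M1 = (+0.1195, +0.1195, 0)
  M2 = (+0.1195, -0.1195, 0)
  M3 = (-0.1195, -0.1195, 0)
Detected image corners:
  c0 = (378.705359, 415.902979) px
  c1 = (552.691136, 452.951593) px
  c2 = (575.575443, 269.881835) px
  c3 = (387.480194, 249.621190) px
Planar DLT: solve 8×8 A·h = b for H (H[2,2]=1):
  H  [+543.74179 +71.19114 +468.48289]
  H  [-34.80852 +828.52614 +349.31380]
  H  [-0.44918 +0.28681 +1.00000]
B = K⁻¹H; ‖b₁‖=1.325246, ‖b₂‖=1.325246; λ = 2/(‖b₁‖+‖b₂‖) = 0.754577, sign → tz>0 ⇒ λ=+0.754577
r₁ = λ·B[:,0] = (+0.93566,+0.09832,-0.33894); r₂ = λ·B[:,1] = (-0.02416,+0.97600,+0.21642)
r₃ = r₁×r₂ = (+0.35209,-0.19431,+0.91558); SVD([r₁ r₂ r₃]) → R = UVᵀ:
  R  [+0.93566 -0.02416 +0.35209]
  R  [+0.09832 +0.97600 -0.19431]
  R  [-0.33894 +0.21642 +0.91558]
t = (+0.21757, +0.13130, +0.75458) m
tr R = 2.827231; θ = arccos((tr R − 1)/2) = 0.418706 rad = 23.990°
axis k = ((R−Rᵀ)₃₂, (R−Rᵀ)₁₃, (R−Rᵀ)₂₁) / (2 sinθ) = (+0.505107, +0.849810, +0.150633)
rvec = θ·k = (+0.211491, +0.355821, +0.063071)

rvec=(0.2115, 0.3558, 0.0631) tvec=(0.2176, 0.1313, 0.7546)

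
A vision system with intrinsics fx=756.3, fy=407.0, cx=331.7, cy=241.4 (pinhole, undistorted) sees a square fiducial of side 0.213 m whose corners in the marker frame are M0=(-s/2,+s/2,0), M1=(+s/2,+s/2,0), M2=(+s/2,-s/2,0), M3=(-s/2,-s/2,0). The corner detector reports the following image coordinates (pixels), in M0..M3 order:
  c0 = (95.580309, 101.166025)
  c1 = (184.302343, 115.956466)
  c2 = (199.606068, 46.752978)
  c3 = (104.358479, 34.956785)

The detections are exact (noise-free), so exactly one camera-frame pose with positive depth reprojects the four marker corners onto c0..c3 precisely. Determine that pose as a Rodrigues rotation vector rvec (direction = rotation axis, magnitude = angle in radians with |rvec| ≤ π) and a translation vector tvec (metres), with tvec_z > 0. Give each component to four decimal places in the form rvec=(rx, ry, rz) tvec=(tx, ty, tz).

rvec=(0.3653, 0.4439, 0.2986) tvec=(-0.3356, -0.5523, 1.3557)

Intrinsics K: fx=756.3, fy=407.0, cx=331.7, cy=241.4
Marker side s = 0.213 m; corners in marker frame (Z=0):
  M0 = (-0.1065, +0.1065, 0)
  M1 = (+0.1065, +0.1065, 0)
  M2 = (+0.1065, -0.1065, 0)
  M3 = (-0.1065, -0.1065, 0)
Detected image corners:
  c0 = (95.580309, 101.166025) px
  c1 = (184.302343, 115.956466) px
  c2 = (199.606068, 46.752978) px
  c3 = (104.358479, 34.956785) px
Planar DLT: solve 8×8 A·h = b for H (H[2,2]=1):
  H  [+392.51558 -12.56780 +144.46681]
  H  [+42.74770 +339.95019 +75.59483]
  H  [-0.26618 +0.29822 +1.00000]
B = K⁻¹H; ‖b₁‖=0.737650, ‖b₂‖=0.737650; λ = 2/(‖b₁‖+‖b₂‖) = 1.355657, sign → tz>0 ⇒ λ=+1.355657
r₁ = λ·B[:,0] = (+0.86184,+0.35641,-0.36084); r₂ = λ·B[:,1] = (-0.19984,+0.89254,+0.40428)
r₃ = r₁×r₂ = (+0.46615,-0.27631,+0.84045); SVD([r₁ r₂ r₃]) → R = UVᵀ:
  R  [+0.86184 -0.19984 +0.46615]
  R  [+0.35641 +0.89254 -0.27631]
  R  [-0.36084 +0.40428 +0.84045]
t = (-0.33561, -0.55227, +1.35566) m
tr R = 2.594822; θ = arccos((tr R − 1)/2) = 0.647804 rad = 37.116°
axis k = ((R−Rᵀ)₃₂, (R−Rᵀ)₁₃, (R−Rᵀ)₂₁) / (2 sinθ) = (+0.563931, +0.685240, +0.460899)
rvec = θ·k = (+0.365316, +0.443901, +0.298572)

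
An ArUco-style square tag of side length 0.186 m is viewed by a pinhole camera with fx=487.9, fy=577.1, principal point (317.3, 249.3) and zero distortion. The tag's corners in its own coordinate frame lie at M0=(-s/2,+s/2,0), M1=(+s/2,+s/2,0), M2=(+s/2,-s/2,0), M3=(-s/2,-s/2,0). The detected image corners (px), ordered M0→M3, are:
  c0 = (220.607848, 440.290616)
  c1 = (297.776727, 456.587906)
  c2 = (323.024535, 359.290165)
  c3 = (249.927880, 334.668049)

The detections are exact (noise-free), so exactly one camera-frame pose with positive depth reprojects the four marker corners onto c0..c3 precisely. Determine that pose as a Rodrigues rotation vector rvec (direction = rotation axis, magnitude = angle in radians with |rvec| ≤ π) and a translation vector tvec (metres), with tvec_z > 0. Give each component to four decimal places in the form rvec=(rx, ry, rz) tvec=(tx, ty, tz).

Intrinsics K: fx=487.9, fy=577.1, cx=317.3, cy=249.3
Marker side s = 0.186 m; corners in marker frame (Z=0):
  M0 = (-0.0930, +0.0930, 0)
  M1 = (+0.0930, +0.0930, 0)
  M2 = (+0.0930, -0.0930, 0)
  M3 = (-0.0930, -0.0930, 0)
Detected image corners:
  c0 = (220.607848, 440.290616) px
  c1 = (297.776727, 456.587906) px
  c2 = (323.024535, 359.290165) px
  c3 = (249.927880, 334.668049) px
Planar DLT: solve 8×8 A·h = b for H (H[2,2]=1):
  H  [+530.89669 -179.56867 +274.61665]
  H  [+295.49901 +495.89371 +397.57554]
  H  [+0.46578 -0.12225 +1.00000]
B = K⁻¹H; ‖b₁‖=0.964429, ‖b₂‖=0.964429; λ = 2/(‖b₁‖+‖b₂‖) = 1.036883, sign → tz>0 ⇒ λ=+1.036883
r₁ = λ·B[:,0] = (+0.81417,+0.32229,+0.48296); r₂ = λ·B[:,1] = (-0.29918,+0.94574,-0.12676)
r₃ = r₁×r₂ = (-0.49761,-0.04129,+0.86642); SVD([r₁ r₂ r₃]) → R = UVᵀ:
  R  [+0.81417 -0.29918 -0.49761]
  R  [+0.32229 +0.94574 -0.04129]
  R  [+0.48296 -0.12676 +0.86642]
t = (-0.09071, +0.26641, +1.03688) m
tr R = 2.626327; θ = arccos((tr R − 1)/2) = 0.621230 rad = 35.594°
axis k = ((R−Rᵀ)₃₂, (R−Rᵀ)₁₃, (R−Rᵀ)₂₁) / (2 sinθ) = (-0.073430, -0.842366, +0.533879)
rvec = θ·k = (-0.045617, -0.523303, +0.331661)

rvec=(-0.0456, -0.5233, 0.3317) tvec=(-0.0907, 0.2664, 1.0369)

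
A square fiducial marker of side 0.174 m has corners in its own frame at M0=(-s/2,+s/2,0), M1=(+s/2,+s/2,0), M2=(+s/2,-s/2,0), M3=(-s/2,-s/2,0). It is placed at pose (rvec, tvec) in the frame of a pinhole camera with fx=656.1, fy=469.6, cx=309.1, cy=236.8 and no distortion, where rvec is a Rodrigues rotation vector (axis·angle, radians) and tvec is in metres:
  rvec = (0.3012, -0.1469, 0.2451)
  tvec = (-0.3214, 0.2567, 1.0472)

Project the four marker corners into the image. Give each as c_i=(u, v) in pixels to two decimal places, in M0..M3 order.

c0=(43.37, 378.46) c1=(151.81, 390.66) c2=(173.13, 324.94) c3=(60.20, 310.13)

Intrinsics K: fx=656.1, fy=469.6, cx=309.1, cy=236.8
Marker side s = 0.174 m; corners in marker frame (Z=0):
  M0 = (-0.0870, +0.0870, 0)
  M1 = (+0.0870, +0.0870, 0)
  M2 = (+0.0870, -0.0870, 0)
  M3 = (-0.0870, -0.0870, 0)
rvec = (0.3012, -0.1469, 0.2451), |rvec| = θ = 0.41518 rad = 23.788°
Rodrigues: sinθ=0.40336, 1−cosθ=0.08496; R = I + sinθ·[k]× + (1−cosθ)·[k]×²:
    [+0.95976 -0.25993 -0.10633]
    [+0.21631 +0.92568 -0.31037]
    [+0.17910 +0.27488 +0.94465]
t = (-0.3214, 0.2567, 1.0472) m
M0: Pc = R·M0+t = (-0.42751, +0.31841, +1.05553); u = 656.1·(-0.42751)/1.05553 + 309.1 = 43.3660, v = 469.6·(+0.31841)/1.05553 + 236.8 = 378.4609
M1: Pc = R·M1+t = (-0.26051, +0.35605, +1.08670); u = 656.1·(-0.26051)/1.08670 + 309.1 = 151.8125, v = 469.6·(+0.35605)/1.08670 + 236.8 = 390.6633
M2: Pc = R·M2+t = (-0.21529, +0.19499, +1.03887); u = 656.1·(-0.21529)/1.03887 + 309.1 = 173.1344, v = 469.6·(+0.19499)/1.03887 + 236.8 = 324.9392
M3: Pc = R·M3+t = (-0.38229, +0.15735, +1.00770); u = 656.1·(-0.38229)/1.00770 + 309.1 = 60.2002, v = 469.6·(+0.15735)/1.00770 + 236.8 = 310.1252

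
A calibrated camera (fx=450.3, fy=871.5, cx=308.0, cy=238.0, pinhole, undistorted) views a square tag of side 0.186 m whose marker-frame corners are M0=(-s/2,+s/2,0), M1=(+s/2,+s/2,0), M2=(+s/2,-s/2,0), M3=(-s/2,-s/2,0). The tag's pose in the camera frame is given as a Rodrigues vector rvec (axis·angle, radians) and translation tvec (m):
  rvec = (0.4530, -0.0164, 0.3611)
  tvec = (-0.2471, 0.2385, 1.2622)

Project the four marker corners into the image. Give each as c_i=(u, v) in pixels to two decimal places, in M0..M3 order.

Intrinsics K: fx=450.3, fy=871.5, cx=308.0, cy=238.0
Marker side s = 0.186 m; corners in marker frame (Z=0):
  M0 = (-0.0930, +0.0930, 0)
  M1 = (+0.0930, +0.0930, 0)
  M2 = (+0.0930, -0.0930, 0)
  M3 = (-0.0930, -0.0930, 0)
rvec = (0.4530, -0.0164, 0.3611), |rvec| = θ = 0.57954 rad = 33.205°
Rodrigues: sinθ=0.54764, 1−cosθ=0.16329; R = I + sinθ·[k]× + (1−cosθ)·[k]×²:
    [+0.93648 -0.34483 +0.06403]
    [+0.33761 +0.83684 -0.43094]
    [+0.09502 +0.42519 +0.90010]
t = (-0.2471, 0.2385, 1.2622) m
M0: Pc = R·M0+t = (-0.36626, +0.28493, +1.29291); u = 450.3·(-0.36626)/1.29291 + 308.0 = 180.4363, v = 871.5·(+0.28493)/1.29291 + 238.0 = 430.0599
M1: Pc = R·M1+t = (-0.19208, +0.34772, +1.31058); u = 450.3·(-0.19208)/1.31058 + 308.0 = 242.0045, v = 871.5·(+0.34772)/1.31058 + 238.0 = 469.2273
M2: Pc = R·M2+t = (-0.12794, +0.19207, +1.23149); u = 450.3·(-0.12794)/1.23149 + 308.0 = 261.2191, v = 871.5·(+0.19207)/1.23149 + 238.0 = 373.9244
M3: Pc = R·M3+t = (-0.30212, +0.12928, +1.21382); u = 450.3·(-0.30212)/1.21382 + 308.0 = 195.9193, v = 871.5·(+0.12928)/1.21382 + 238.0 = 330.8175

c0=(180.44, 430.06) c1=(242.00, 469.23) c2=(261.22, 373.92) c3=(195.92, 330.82)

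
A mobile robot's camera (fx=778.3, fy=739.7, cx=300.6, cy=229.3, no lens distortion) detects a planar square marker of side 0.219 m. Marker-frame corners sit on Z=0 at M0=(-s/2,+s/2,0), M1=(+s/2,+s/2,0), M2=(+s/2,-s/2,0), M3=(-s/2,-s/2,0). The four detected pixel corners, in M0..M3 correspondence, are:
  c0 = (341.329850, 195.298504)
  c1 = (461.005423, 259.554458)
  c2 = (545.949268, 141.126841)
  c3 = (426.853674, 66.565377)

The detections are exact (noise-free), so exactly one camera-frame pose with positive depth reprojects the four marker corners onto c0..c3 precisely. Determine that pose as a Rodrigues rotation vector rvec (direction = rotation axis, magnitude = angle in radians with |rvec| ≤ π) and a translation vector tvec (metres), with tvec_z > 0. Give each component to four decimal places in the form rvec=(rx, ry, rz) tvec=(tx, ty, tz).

Intrinsics K: fx=778.3, fy=739.7, cx=300.6, cy=229.3
Marker side s = 0.219 m; corners in marker frame (Z=0):
  M0 = (-0.1095, +0.1095, 0)
  M1 = (+0.1095, +0.1095, 0)
  M2 = (+0.1095, -0.1095, 0)
  M3 = (-0.1095, -0.1095, 0)
Detected image corners:
  c0 = (341.329850, 195.298504) px
  c1 = (461.005423, 259.554458) px
  c2 = (545.949268, 141.126841) px
  c3 = (426.853674, 66.565377) px
Planar DLT: solve 8×8 A·h = b for H (H[2,2]=1):
  H  [+669.73103 -310.06728 +444.78761]
  H  [+362.96792 +593.08911 +167.90873]
  H  [+0.28069 +0.17821 +1.00000]
B = K⁻¹H; ‖b₁‖=0.898552, ‖b₂‖=0.898552; λ = 2/(‖b₁‖+‖b₂‖) = 1.112902, sign → tz>0 ⇒ λ=+1.112902
r₁ = λ·B[:,0] = (+0.83701,+0.44926,+0.31238); r₂ = λ·B[:,1] = (-0.51997,+0.83084,+0.19833)
r₃ = r₁×r₂ = (-0.17043,-0.32843,+0.92902); SVD([r₁ r₂ r₃]) → R = UVᵀ:
  R  [+0.83701 -0.51997 -0.17043]
  R  [+0.44926 +0.83084 -0.32843]
  R  [+0.31238 +0.19833 +0.92902]
t = (+0.20618, -0.09237, +1.11290) m
tr R = 2.596871; θ = arccos((tr R − 1)/2) = 0.646104 rad = 37.019°
axis k = ((R−Rᵀ)₃₂, (R−Rᵀ)₁₃, (R−Rᵀ)₂₁) / (2 sinθ) = (+0.437455, -0.400955, +0.804903)
rvec = θ·k = (+0.282641, -0.259058, +0.520051)

rvec=(0.2826, -0.2591, 0.5201) tvec=(0.2062, -0.0924, 1.1129)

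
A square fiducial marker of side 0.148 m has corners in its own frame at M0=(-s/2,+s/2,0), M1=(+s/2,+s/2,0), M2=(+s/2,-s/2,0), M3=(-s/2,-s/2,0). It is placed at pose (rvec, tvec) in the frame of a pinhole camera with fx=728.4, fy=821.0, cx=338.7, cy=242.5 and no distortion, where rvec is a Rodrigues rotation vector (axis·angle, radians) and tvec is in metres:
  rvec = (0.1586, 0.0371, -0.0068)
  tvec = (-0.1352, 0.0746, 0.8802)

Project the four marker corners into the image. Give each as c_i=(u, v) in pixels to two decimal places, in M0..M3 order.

Intrinsics K: fx=728.4, fy=821.0, cx=338.7, cy=242.5
Marker side s = 0.148 m; corners in marker frame (Z=0):
  M0 = (-0.0740, +0.0740, 0)
  M1 = (+0.0740, +0.0740, 0)
  M2 = (+0.0740, -0.0740, 0)
  M3 = (-0.0740, -0.0740, 0)
rvec = (0.1586, 0.0371, -0.0068), |rvec| = θ = 0.16302 rad = 9.341°
Rodrigues: sinθ=0.16230, 1−cosθ=0.01326; R = I + sinθ·[k]× + (1−cosθ)·[k]×²:
    [+0.99929 +0.00971 +0.03640]
    [-0.00383 +0.98743 -0.15802]
    [-0.03747 +0.15777 +0.98676]
t = (-0.1352, 0.0746, 0.8802) m
M0: Pc = R·M0+t = (-0.20843, +0.14795, +0.89465); u = 728.4·(-0.20843)/0.89465 + 338.7 = 169.0021, v = 821.0·(+0.14795)/0.89465 + 242.5 = 378.2737
M1: Pc = R·M1+t = (-0.06053, +0.14739, +0.88910); u = 728.4·(-0.06053)/0.88910 + 338.7 = 289.1070, v = 821.0·(+0.14739)/0.88910 + 242.5 = 378.5967
M2: Pc = R·M2+t = (-0.06197, +0.00125, +0.86575); u = 728.4·(-0.06197)/0.86575 + 338.7 = 286.5609, v = 821.0·(+0.00125)/0.86575 + 242.5 = 243.6822
M3: Pc = R·M3+t = (-0.20987, +0.00181, +0.87130); u = 728.4·(-0.20987)/0.87130 + 338.7 = 163.2535, v = 821.0·(+0.00181)/0.87130 + 242.5 = 244.2094

c0=(169.00, 378.27) c1=(289.11, 378.60) c2=(286.56, 243.68) c3=(163.25, 244.21)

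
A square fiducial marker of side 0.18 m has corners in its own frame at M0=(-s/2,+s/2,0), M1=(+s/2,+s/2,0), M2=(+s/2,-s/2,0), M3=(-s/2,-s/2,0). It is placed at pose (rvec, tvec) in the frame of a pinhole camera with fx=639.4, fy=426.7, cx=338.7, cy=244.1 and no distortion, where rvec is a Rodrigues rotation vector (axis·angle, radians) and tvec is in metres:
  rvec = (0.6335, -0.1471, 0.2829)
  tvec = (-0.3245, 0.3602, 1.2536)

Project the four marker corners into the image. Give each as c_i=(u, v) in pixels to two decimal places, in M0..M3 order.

c0=(120.87, 380.35) c1=(210.11, 388.73) c2=(228.13, 352.38) c3=(131.87, 342.05)

Intrinsics K: fx=639.4, fy=426.7, cx=338.7, cy=244.1
Marker side s = 0.18 m; corners in marker frame (Z=0):
  M0 = (-0.0900, +0.0900, 0)
  M1 = (+0.0900, +0.0900, 0)
  M2 = (+0.0900, -0.0900, 0)
  M3 = (-0.0900, -0.0900, 0)
rvec = (0.6335, -0.1471, 0.2829), |rvec| = θ = 0.70922 rad = 40.635°
Rodrigues: sinθ=0.65124, 1−cosθ=0.24113; R = I + sinθ·[k]× + (1−cosθ)·[k]×²:
    [+0.95126 -0.30445 -0.04916]
    [+0.21510 +0.76924 -0.60166]
    [+0.22099 +0.56176 +0.79724]
t = (-0.3245, 0.3602, 1.2536) m
M0: Pc = R·M0+t = (-0.43751, +0.41007, +1.28427); u = 639.4·(-0.43751)/1.28427 + 338.7 = 120.8749, v = 426.7·(+0.41007)/1.28427 + 244.1 = 380.3472
M1: Pc = R·M1+t = (-0.26629, +0.44879, +1.32405); u = 639.4·(-0.26629)/1.32405 + 338.7 = 210.1066, v = 426.7·(+0.44879)/1.32405 + 244.1 = 388.7316
M2: Pc = R·M2+t = (-0.21149, +0.31033, +1.22293); u = 639.4·(-0.21149)/1.22293 + 338.7 = 228.1259, v = 426.7·(+0.31033)/1.22293 + 244.1 = 352.3781
M3: Pc = R·M3+t = (-0.38271, +0.27161, +1.18315); u = 639.4·(-0.38271)/1.18315 + 338.7 = 131.8739, v = 426.7·(+0.27161)/1.18315 + 244.1 = 342.0549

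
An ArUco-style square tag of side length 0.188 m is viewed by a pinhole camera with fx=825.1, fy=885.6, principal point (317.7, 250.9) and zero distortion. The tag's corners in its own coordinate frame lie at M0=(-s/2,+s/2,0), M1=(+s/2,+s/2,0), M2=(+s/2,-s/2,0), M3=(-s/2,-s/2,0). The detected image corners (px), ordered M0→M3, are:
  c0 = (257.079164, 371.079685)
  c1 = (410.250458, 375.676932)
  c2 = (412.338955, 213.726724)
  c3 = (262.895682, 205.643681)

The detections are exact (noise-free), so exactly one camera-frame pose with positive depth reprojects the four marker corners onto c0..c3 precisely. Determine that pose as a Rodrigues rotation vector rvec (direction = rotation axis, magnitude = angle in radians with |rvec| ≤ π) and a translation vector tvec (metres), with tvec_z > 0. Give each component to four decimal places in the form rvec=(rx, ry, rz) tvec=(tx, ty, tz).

Intrinsics K: fx=825.1, fy=885.6, cx=317.7, cy=250.9
Marker side s = 0.188 m; corners in marker frame (Z=0):
  M0 = (-0.0940, +0.0940, 0)
  M1 = (+0.0940, +0.0940, 0)
  M2 = (+0.0940, -0.0940, 0)
  M3 = (-0.0940, -0.0940, 0)
Detected image corners:
  c0 = (257.079164, 371.079685) px
  c1 = (410.250458, 375.676932) px
  c2 = (412.338955, 213.726724) px
  c3 = (262.895682, 205.643681) px
Planar DLT: solve 8×8 A·h = b for H (H[2,2]=1):
  H  [+844.38827 -63.86537 +336.50560]
  H  [+68.30238 +833.29802 +290.58245]
  H  [+0.11823 -0.12797 +1.00000]
B = K⁻¹H; ‖b₁‖=0.985942, ‖b₂‖=0.985942; λ = 2/(‖b₁‖+‖b₂‖) = 1.014259, sign → tz>0 ⇒ λ=+1.014259
r₁ = λ·B[:,0] = (+0.99180,+0.04425,+0.11991); r₂ = λ·B[:,1] = (-0.02853,+0.99113,-0.12979)
r₃ = r₁×r₂ = (-0.12459,+0.12531,+0.98426); SVD([r₁ r₂ r₃]) → R = UVᵀ:
  R  [+0.99180 -0.02853 -0.12459]
  R  [+0.04425 +0.99113 +0.12531]
  R  [+0.11991 -0.12979 +0.98426]
t = (+0.02312, +0.04545, +1.01426) m
tr R = 2.967192; θ = arccos((tr R − 1)/2) = 0.181379 rad = 10.392°
axis k = ((R−Rᵀ)₃₂, (R−Rᵀ)₁₃, (R−Rᵀ)₂₁) / (2 sinθ) = (-0.707098, -0.677725, +0.201744)
rvec = θ·k = (-0.128253, -0.122925, +0.036592)

rvec=(-0.1283, -0.1229, 0.0366) tvec=(0.0231, 0.0454, 1.0143)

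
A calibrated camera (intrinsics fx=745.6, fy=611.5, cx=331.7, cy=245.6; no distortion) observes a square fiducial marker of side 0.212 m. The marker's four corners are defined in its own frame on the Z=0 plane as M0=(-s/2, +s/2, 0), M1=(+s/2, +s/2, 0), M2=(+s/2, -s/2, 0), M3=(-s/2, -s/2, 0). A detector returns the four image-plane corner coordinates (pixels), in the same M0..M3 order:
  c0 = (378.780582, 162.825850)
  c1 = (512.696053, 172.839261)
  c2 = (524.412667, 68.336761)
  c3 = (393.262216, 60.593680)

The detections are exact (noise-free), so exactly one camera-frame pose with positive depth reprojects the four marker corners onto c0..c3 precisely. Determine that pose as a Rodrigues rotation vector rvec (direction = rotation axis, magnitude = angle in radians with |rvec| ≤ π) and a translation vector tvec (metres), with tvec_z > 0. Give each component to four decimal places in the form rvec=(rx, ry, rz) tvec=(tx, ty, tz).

Intrinsics K: fx=745.6, fy=611.5, cx=331.7, cy=245.6
Marker side s = 0.212 m; corners in marker frame (Z=0):
  M0 = (-0.1060, +0.1060, 0)
  M1 = (+0.1060, +0.1060, 0)
  M2 = (+0.1060, -0.1060, 0)
  M3 = (-0.1060, -0.1060, 0)
Detected image corners:
  c0 = (378.780582, 162.825850) px
  c1 = (512.696053, 172.839261) px
  c2 = (524.412667, 68.336761) px
  c3 = (393.262216, 60.593680) px
Planar DLT: solve 8×8 A·h = b for H (H[2,2]=1):
  H  [+582.40809 -110.58077 +451.69994]
  H  [+30.85884 +475.01492 +115.51427]
  H  [-0.09435 -0.10773 +1.00000]
B = K⁻¹H; ‖b₁‖=0.833189, ‖b₂‖=0.833189; λ = 2/(‖b₁‖+‖b₂‖) = 1.200209, sign → tz>0 ⇒ λ=+1.200209
r₁ = λ·B[:,0] = (+0.98789,+0.10605,-0.11324); r₂ = λ·B[:,1] = (-0.12048,+0.98426,-0.12930)
r₃ = r₁×r₂ = (+0.09774,+0.14138,+0.98512); SVD([r₁ r₂ r₃]) → R = UVᵀ:
  R  [+0.98789 -0.12048 +0.09774]
  R  [+0.10605 +0.98426 +0.14138]
  R  [-0.11324 -0.12930 +0.98512]
t = (+0.19317, -0.25532, +1.20021) m
tr R = 2.957269; θ = arccos((tr R − 1)/2) = 0.207085 rad = 11.865°
axis k = ((R−Rᵀ)₃₂, (R−Rᵀ)₁₃, (R−Rᵀ)₂₁) / (2 sinθ) = (-0.658257, +0.513067, +0.550872)
rvec = θ·k = (-0.136315, +0.106249, +0.114078)

rvec=(-0.1363, 0.1062, 0.1141) tvec=(0.1932, -0.2553, 1.2002)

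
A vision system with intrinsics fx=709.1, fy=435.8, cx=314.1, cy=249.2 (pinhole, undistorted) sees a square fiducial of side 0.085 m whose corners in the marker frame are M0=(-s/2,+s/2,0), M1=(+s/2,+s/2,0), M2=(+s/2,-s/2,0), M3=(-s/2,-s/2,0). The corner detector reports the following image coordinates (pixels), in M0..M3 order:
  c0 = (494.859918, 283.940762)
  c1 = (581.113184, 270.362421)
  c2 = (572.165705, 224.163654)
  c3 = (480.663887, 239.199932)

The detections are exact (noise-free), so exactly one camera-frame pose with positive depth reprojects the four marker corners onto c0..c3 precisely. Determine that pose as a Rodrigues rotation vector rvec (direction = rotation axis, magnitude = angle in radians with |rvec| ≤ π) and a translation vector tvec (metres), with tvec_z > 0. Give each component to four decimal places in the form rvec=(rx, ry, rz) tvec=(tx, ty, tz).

rvec=(0.5148, 0.0331, -0.2853) tvec=(0.2069, 0.0092, 0.6730)

Intrinsics K: fx=709.1, fy=435.8, cx=314.1, cy=249.2
Marker side s = 0.085 m; corners in marker frame (Z=0):
  M0 = (-0.0425, +0.0425, 0)
  M1 = (+0.0425, +0.0425, 0)
  M2 = (+0.0425, -0.0425, 0)
  M3 = (-0.0425, -0.0425, 0)
Detected image corners:
  c0 = (494.859918, 283.940762) px
  c1 = (581.113184, 270.362421) px
  c2 = (572.165705, 224.163654) px
  c3 = (480.663887, 239.199932) px
Planar DLT: solve 8×8 A·h = b for H (H[2,2]=1):
  H  [+963.58763 +516.64284 +532.08861]
  H  [-206.82700 +716.68657 +255.15348]
  H  [-0.15237 +0.71459 +1.00000]
B = K⁻¹H; ‖b₁‖=1.485904, ‖b₂‖=1.485904; λ = 2/(‖b₁‖+‖b₂‖) = 0.672991, sign → tz>0 ⇒ λ=+0.672991
r₁ = λ·B[:,0] = (+0.95994,-0.26076,-0.10255); r₂ = λ·B[:,1] = (+0.27731,+0.83176,+0.48091)
r₃ = r₁×r₂ = (-0.04011,-0.49008,+0.87075); SVD([r₁ r₂ r₃]) → R = UVᵀ:
  R  [+0.95994 +0.27731 -0.04011]
  R  [-0.26076 +0.83176 -0.49008]
  R  [-0.10255 +0.48091 +0.87075]
t = (+0.20689, +0.00919, +0.67299) m
tr R = 2.662453; θ = arccos((tr R − 1)/2) = 0.589486 rad = 33.775°
axis k = ((R−Rᵀ)₃₂, (R−Rᵀ)₁₃, (R−Rᵀ)₂₁) / (2 sinθ) = (+0.873302, +0.056155, -0.483933)
rvec = θ·k = (+0.514799, +0.033103, -0.285272)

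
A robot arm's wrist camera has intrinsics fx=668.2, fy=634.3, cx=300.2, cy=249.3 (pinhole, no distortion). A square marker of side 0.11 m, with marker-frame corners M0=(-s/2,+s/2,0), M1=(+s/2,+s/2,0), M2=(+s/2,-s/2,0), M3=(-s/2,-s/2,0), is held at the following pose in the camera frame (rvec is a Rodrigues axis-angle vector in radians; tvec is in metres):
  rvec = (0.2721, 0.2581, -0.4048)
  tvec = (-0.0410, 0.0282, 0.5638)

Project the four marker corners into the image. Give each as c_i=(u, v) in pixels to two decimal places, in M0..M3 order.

Intrinsics K: fx=668.2, fy=634.3, cx=300.2, cy=249.3
Marker side s = 0.11 m; corners in marker frame (Z=0):
  M0 = (-0.0550, +0.0550, 0)
  M1 = (+0.0550, +0.0550, 0)
  M2 = (+0.0550, -0.0550, 0)
  M3 = (-0.0550, -0.0550, 0)
rvec = (0.2721, 0.2581, -0.4048), |rvec| = θ = 0.55183 rad = 31.618°
Rodrigues: sinθ=0.52425, 1−cosθ=0.14843; R = I + sinθ·[k]× + (1−cosθ)·[k]×²:
    [+0.88766 +0.41880 +0.19151]
    [-0.35033 +0.88404 -0.30943]
    [-0.29889 +0.20757 +0.93144]
t = (-0.0410, 0.0282, 0.5638) m
M0: Pc = R·M0+t = (-0.06679, +0.09609, +0.59166); u = 668.2·(-0.06679)/0.59166 + 300.2 = 224.7723, v = 634.3·(+0.09609)/0.59166 + 249.3 = 352.3163
M1: Pc = R·M1+t = (+0.03085, +0.05755, +0.55878); u = 668.2·(+0.03085)/0.55878 + 300.2 = 337.0971, v = 634.3·(+0.05755)/0.55878 + 249.3 = 314.6325
M2: Pc = R·M2+t = (-0.01521, -0.03969, +0.53594); u = 668.2·(-0.01521)/0.53594 + 300.2 = 281.2331, v = 634.3·(-0.03969)/0.53594 + 249.3 = 202.3257
M3: Pc = R·M3+t = (-0.11285, -0.00115, +0.56882); u = 668.2·(-0.11285)/0.56882 + 300.2 = 167.6284, v = 634.3·(-0.00115)/0.56882 + 249.3 = 248.0135

c0=(224.77, 352.32) c1=(337.10, 314.63) c2=(281.23, 202.33) c3=(167.63, 248.01)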